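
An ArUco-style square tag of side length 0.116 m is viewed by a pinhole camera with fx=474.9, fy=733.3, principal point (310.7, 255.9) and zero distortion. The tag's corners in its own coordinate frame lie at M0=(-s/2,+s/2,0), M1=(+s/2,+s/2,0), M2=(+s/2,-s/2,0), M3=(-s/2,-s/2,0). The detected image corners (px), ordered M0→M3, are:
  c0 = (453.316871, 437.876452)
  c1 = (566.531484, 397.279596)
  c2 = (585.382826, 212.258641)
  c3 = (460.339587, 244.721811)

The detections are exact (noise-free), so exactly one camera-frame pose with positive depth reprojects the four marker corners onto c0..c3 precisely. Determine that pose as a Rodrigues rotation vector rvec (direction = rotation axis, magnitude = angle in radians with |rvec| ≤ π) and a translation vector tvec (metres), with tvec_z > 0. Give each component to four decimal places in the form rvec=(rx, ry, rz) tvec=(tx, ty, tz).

rvec=(0.3672, -0.2493, -0.1125) tvec=(0.1756, 0.0393, 0.4024)

Intrinsics K: fx=474.9, fy=733.3, cx=310.7, cy=255.9
Marker side s = 0.116 m; corners in marker frame (Z=0):
  M0 = (-0.0580, +0.0580, 0)
  M1 = (+0.0580, +0.0580, 0)
  M2 = (+0.0580, -0.0580, 0)
  M3 = (-0.0580, -0.0580, 0)
Detected image corners:
  c0 = (453.316871, 437.876452) px
  c1 = (566.531484, 397.279596) px
  c2 = (585.382826, 212.258641) px
  c3 = (460.339587, 244.721811) px
Planar DLT: solve 8×8 A·h = b for H (H[2,2]=1):
  H  [+1307.08344 +359.58457 +517.94133]
  H  [-139.85662 +1924.67425 +327.47383]
  H  [+0.54768 +0.91545 +1.00000]
B = K⁻¹H; ‖b₁‖=2.485375, ‖b₂‖=2.485375; λ = 2/(‖b₁‖+‖b₂‖) = 0.402354, sign → tz>0 ⇒ λ=+0.402354
r₁ = λ·B[:,0] = (+0.96324,-0.15364,+0.22036); r₂ = λ·B[:,1] = (+0.06367,+0.92751,+0.36833)
r₃ = r₁×r₂ = (-0.26098,-0.34076,+0.90320); SVD([r₁ r₂ r₃]) → R = UVᵀ:
  R  [+0.96324 +0.06367 -0.26098]
  R  [-0.15364 +0.92751 -0.34076]
  R  [+0.22036 +0.36833 +0.90320]
t = (+0.17558, +0.03927, +0.40235) m
tr R = 2.793954; θ = arccos((tr R − 1)/2) = 0.457913 rad = 26.236°
axis k = ((R−Rᵀ)₃₂, (R−Rᵀ)₁₃, (R−Rᵀ)₂₁) / (2 sinθ) = (+0.802006, -0.544404, -0.245785)
rvec = θ·k = (+0.367249, -0.249290, -0.112548)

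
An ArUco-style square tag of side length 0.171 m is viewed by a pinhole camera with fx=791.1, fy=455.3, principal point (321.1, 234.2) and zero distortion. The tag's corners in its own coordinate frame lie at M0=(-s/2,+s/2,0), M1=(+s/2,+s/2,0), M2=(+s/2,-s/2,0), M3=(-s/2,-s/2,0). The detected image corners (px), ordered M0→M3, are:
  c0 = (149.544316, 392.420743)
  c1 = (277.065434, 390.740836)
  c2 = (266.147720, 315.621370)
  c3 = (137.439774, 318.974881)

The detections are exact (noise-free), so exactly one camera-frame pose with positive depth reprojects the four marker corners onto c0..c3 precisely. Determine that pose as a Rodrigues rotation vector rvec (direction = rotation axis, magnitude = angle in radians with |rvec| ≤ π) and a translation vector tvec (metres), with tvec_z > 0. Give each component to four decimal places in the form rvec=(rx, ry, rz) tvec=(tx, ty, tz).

Intrinsics K: fx=791.1, fy=455.3, cx=321.1, cy=234.2
Marker side s = 0.171 m; corners in marker frame (Z=0):
  M0 = (-0.0855, +0.0855, 0)
  M1 = (+0.0855, +0.0855, 0)
  M2 = (+0.0855, -0.0855, 0)
  M3 = (-0.0855, -0.0855, 0)
Detected image corners:
  c0 = (149.544316, 392.420743) px
  c1 = (277.065434, 390.740836) px
  c2 = (266.147720, 315.621370) px
  c3 = (137.439774, 318.974881) px
Planar DLT: solve 8×8 A·h = b for H (H[2,2]=1):
  H  [+722.30525 +81.01425 +206.87230]
  H  [-60.59914 +457.67380 +354.66239]
  H  [-0.12953 +0.06581 +1.00000]
B = K⁻¹H; ‖b₁‖=0.976526, ‖b₂‖=0.976526; λ = 2/(‖b₁‖+‖b₂‖) = 1.024038, sign → tz>0 ⇒ λ=+1.024038
r₁ = λ·B[:,0] = (+0.98882,-0.06807,-0.13264); r₂ = λ·B[:,1] = (+0.07751,+0.99471,+0.06739)
r₃ = r₁×r₂ = (+0.12735,-0.07692,+0.98887); SVD([r₁ r₂ r₃]) → R = UVᵀ:
  R  [+0.98882 +0.07751 +0.12735]
  R  [-0.06807 +0.99471 -0.07692]
  R  [-0.13264 +0.06739 +0.98887]
t = (-0.14786, +0.27094, +1.02404) m
tr R = 2.972406; θ = arccos((tr R − 1)/2) = 0.166307 rad = 9.529°
axis k = ((R−Rᵀ)₃₂, (R−Rᵀ)₁₃, (R−Rᵀ)₂₁) / (2 sinθ) = (+0.435892, +0.785269, -0.439716)
rvec = θ·k = (+0.072492, +0.130596, -0.073128)

rvec=(0.0725, 0.1306, -0.0731) tvec=(-0.1479, 0.2709, 1.0240)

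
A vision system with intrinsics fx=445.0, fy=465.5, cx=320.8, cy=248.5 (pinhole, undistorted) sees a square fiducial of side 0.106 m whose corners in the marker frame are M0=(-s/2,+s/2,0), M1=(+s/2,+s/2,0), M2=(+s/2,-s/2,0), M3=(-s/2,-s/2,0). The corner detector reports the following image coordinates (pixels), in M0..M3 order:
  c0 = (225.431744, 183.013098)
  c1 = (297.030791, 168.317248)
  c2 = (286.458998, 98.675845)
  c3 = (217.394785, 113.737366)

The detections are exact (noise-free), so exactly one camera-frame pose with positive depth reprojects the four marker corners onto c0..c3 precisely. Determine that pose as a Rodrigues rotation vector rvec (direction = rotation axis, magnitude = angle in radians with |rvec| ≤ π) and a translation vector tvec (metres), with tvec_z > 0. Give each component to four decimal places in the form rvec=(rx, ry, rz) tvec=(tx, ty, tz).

rvec=(-0.2055, 0.0962, -0.1708) tvec=(-0.0943, -0.1511, 0.6506)

Intrinsics K: fx=445.0, fy=465.5, cx=320.8, cy=248.5
Marker side s = 0.106 m; corners in marker frame (Z=0):
  M0 = (-0.0530, +0.0530, 0)
  M1 = (+0.0530, +0.0530, 0)
  M2 = (+0.0530, -0.0530, 0)
  M3 = (-0.0530, -0.0530, 0)
Detected image corners:
  c0 = (225.431744, 183.013098) px
  c1 = (297.030791, 168.317248) px
  c2 = (286.458998, 98.675845) px
  c3 = (217.394785, 113.737366) px
Planar DLT: solve 8×8 A·h = b for H (H[2,2]=1):
  H  [+632.73579 +4.50542 +256.27711]
  H  [-157.18341 +609.55990 +140.38602]
  H  [-0.11912 -0.32425 +1.00000]
B = K⁻¹H; ‖b₁‖=1.537085, ‖b₂‖=1.537085; λ = 2/(‖b₁‖+‖b₂‖) = 0.650582, sign → tz>0 ⇒ λ=+0.650582
r₁ = λ·B[:,0] = (+0.98092,-0.17831,-0.07750); r₂ = λ·B[:,1] = (+0.15866,+0.96453,-0.21095)
r₃ = r₁×r₂ = (+0.11237,+0.19463,+0.97442); SVD([r₁ r₂ r₃]) → R = UVᵀ:
  R  [+0.98092 +0.15866 +0.11237]
  R  [-0.17831 +0.96453 +0.19463]
  R  [-0.07750 -0.21095 +0.97442]
t = (-0.09433, -0.15110, +0.65058) m
tr R = 2.919871; θ = arccos((tr R − 1)/2) = 0.284024 rad = 16.273°
axis k = ((R−Rᵀ)₃₂, (R−Rᵀ)₁₃, (R−Rᵀ)₂₁) / (2 sinθ) = (-0.723685, +0.338778, -0.601257)
rvec = θ·k = (-0.205544, +0.096221, -0.170771)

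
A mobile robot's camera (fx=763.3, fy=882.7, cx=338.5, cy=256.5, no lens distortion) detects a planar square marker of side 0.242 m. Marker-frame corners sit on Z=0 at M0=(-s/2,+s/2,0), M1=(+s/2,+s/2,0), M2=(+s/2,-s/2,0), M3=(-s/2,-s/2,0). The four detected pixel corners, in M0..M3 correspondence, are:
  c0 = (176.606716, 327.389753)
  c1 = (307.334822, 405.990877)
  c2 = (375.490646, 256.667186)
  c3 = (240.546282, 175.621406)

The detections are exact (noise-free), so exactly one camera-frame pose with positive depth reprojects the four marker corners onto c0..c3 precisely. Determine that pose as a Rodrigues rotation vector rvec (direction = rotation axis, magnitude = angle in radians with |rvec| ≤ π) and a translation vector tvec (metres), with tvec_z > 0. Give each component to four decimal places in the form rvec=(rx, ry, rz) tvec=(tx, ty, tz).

rvec=(0.1577, 0.0410, 0.4778) tvec=(-0.1035, 0.0505, 1.2341)

Intrinsics K: fx=763.3, fy=882.7, cx=338.5, cy=256.5
Marker side s = 0.242 m; corners in marker frame (Z=0):
  M0 = (-0.1210, +0.1210, 0)
  M1 = (+0.1210, +0.1210, 0)
  M2 = (+0.1210, -0.1210, 0)
  M3 = (-0.1210, -0.1210, 0)
Detected image corners:
  c0 = (176.606716, 327.389753) px
  c1 = (307.334822, 405.990877) px
  c2 = (375.490646, 256.667186) px
  c3 = (240.546282, 175.621406) px
Planar DLT: solve 8×8 A·h = b for H (H[2,2]=1):
  H  [+548.24142 -237.11876 +274.45883]
  H  [+329.20627 +660.03392 +292.59382]
  H  [-0.00193 +0.13020 +1.00000]
B = K⁻¹H; ‖b₁‖=0.810330, ‖b₂‖=0.810330; λ = 2/(‖b₁‖+‖b₂‖) = 1.234065, sign → tz>0 ⇒ λ=+1.234065
r₁ = λ·B[:,0] = (+0.88743,+0.46094,-0.00238); r₂ = λ·B[:,1] = (-0.45461,+0.87608,+0.16067)
r₃ = r₁×r₂ = (+0.07615,-0.14150,+0.98700); SVD([r₁ r₂ r₃]) → R = UVᵀ:
  R  [+0.88743 -0.45461 +0.07615]
  R  [+0.46094 +0.87608 -0.14150]
  R  [-0.00238 +0.16067 +0.98700]
t = (-0.10354, +0.05046, +1.23407) m
tr R = 2.750508; θ = arccos((tr R − 1)/2) = 0.504835 rad = 28.925°
axis k = ((R−Rᵀ)₃₂, (R−Rᵀ)₁₃, (R−Rᵀ)₂₁) / (2 sinθ) = (+0.312379, +0.081187, +0.946482)
rvec = θ·k = (+0.157700, +0.040986, +0.477817)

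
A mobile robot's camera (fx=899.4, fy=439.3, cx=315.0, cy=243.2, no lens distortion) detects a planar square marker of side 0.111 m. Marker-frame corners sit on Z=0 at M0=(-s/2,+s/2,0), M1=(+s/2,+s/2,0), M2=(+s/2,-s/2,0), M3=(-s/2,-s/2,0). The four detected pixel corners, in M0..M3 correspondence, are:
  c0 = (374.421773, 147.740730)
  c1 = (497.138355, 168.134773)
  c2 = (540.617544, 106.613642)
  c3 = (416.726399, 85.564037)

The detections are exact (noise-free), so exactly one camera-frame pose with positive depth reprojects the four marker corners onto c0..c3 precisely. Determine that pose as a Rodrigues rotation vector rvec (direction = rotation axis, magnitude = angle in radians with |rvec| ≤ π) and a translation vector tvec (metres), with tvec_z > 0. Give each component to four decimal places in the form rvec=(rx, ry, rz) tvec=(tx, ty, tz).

rvec=(0.0880, -0.0323, 0.3192) tvec=(0.1207, -0.2013, 0.7625)

Intrinsics K: fx=899.4, fy=439.3, cx=315.0, cy=243.2
Marker side s = 0.111 m; corners in marker frame (Z=0):
  M0 = (-0.0555, +0.0555, 0)
  M1 = (+0.0555, +0.0555, 0)
  M2 = (+0.0555, -0.0555, 0)
  M3 = (-0.0555, -0.0555, 0)
Detected image corners:
  c0 = (374.421773, 147.740730) px
  c1 = (497.138355, 168.134773) px
  c2 = (540.617544, 106.613642) px
  c3 = (416.726399, 85.564037) px
Planar DLT: solve 8×8 A·h = b for H (H[2,2]=1):
  H  [+1138.14352 -337.68646 +457.30365]
  H  [+194.25744 +570.72844 +127.23064]
  H  [+0.05977 +0.10661 +1.00000]
B = K⁻¹H; ‖b₁‖=1.311394, ‖b₂‖=1.311394; λ = 2/(‖b₁‖+‖b₂‖) = 0.762547, sign → tz>0 ⇒ λ=+0.762547
r₁ = λ·B[:,0] = (+0.94900,+0.31196,+0.04558); r₂ = λ·B[:,1] = (-0.31478,+0.94568,+0.08129)
r₃ = r₁×r₂ = (-0.01774,-0.09150,+0.99565); SVD([r₁ r₂ r₃]) → R = UVᵀ:
  R  [+0.94900 -0.31478 -0.01774]
  R  [+0.31196 +0.94568 -0.09150]
  R  [+0.04558 +0.08129 +0.99565]
t = (+0.12065, -0.20130, +0.76255) m
tr R = 2.890326; θ = arccos((tr R − 1)/2) = 0.332704 rad = 19.063°
axis k = ((R−Rᵀ)₃₂, (R−Rᵀ)₁₃, (R−Rᵀ)₂₁) / (2 sinθ) = (+0.264530, -0.096939, +0.959493)
rvec = θ·k = (+0.088010, -0.032252, +0.319227)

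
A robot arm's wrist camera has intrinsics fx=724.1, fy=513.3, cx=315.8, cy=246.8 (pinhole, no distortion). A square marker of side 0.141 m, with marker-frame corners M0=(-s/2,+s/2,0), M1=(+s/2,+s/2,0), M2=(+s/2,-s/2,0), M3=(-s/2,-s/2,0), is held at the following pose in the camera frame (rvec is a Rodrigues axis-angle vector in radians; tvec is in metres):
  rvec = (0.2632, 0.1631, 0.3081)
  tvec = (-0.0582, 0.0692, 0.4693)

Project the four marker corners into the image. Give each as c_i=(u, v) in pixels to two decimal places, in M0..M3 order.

c0=(106.10, 361.86) c1=(298.53, 413.95) c2=(361.14, 278.12) c3=(149.86, 226.48)

Intrinsics K: fx=724.1, fy=513.3, cx=315.8, cy=246.8
Marker side s = 0.141 m; corners in marker frame (Z=0):
  M0 = (-0.0705, +0.0705, 0)
  M1 = (+0.0705, +0.0705, 0)
  M2 = (+0.0705, -0.0705, 0)
  M3 = (-0.0705, -0.0705, 0)
rvec = (0.2632, 0.1631, 0.3081), |rvec| = θ = 0.43681 rad = 25.027°
Rodrigues: sinθ=0.42305, 1−cosθ=0.09389; R = I + sinθ·[k]× + (1−cosθ)·[k]×²:
    [+0.94020 -0.27727 +0.19787]
    [+0.31952 +0.91920 -0.23018]
    [-0.11806 +0.27964 +0.95282]
t = (-0.0582, 0.0692, 0.4693) m
M0: Pc = R·M0+t = (-0.14403, +0.11148, +0.49734); u = 724.1·(-0.14403)/0.49734 + 315.8 = 106.0970, v = 513.3·(+0.11148)/0.49734 + 246.8 = 361.8552
M1: Pc = R·M1+t = (-0.01146, +0.15653, +0.48069); u = 724.1·(-0.01146)/0.48069 + 315.8 = 298.5314, v = 513.3·(+0.15653)/0.48069 + 246.8 = 413.9480
M2: Pc = R·M2+t = (+0.02763, +0.02692, +0.44126); u = 724.1·(+0.02763)/0.44126 + 315.8 = 361.1424, v = 513.3·(+0.02692)/0.44126 + 246.8 = 278.1180
M3: Pc = R·M3+t = (-0.10494, -0.01813, +0.45791); u = 724.1·(-0.10494)/0.45791 + 315.8 = 149.8622, v = 513.3·(-0.01813)/0.45791 + 246.8 = 226.4774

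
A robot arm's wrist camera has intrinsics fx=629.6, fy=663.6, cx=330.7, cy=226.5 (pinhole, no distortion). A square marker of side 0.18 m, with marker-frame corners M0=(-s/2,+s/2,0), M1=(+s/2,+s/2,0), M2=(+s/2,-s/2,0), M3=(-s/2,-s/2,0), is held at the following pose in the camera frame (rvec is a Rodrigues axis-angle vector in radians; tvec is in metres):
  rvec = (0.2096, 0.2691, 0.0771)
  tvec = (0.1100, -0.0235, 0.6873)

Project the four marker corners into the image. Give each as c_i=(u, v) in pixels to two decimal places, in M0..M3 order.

c0=(347.27, 276.49) c1=(507.71, 297.93) c2=(526.74, 121.57) c3=(356.01, 110.68)

Intrinsics K: fx=629.6, fy=663.6, cx=330.7, cy=226.5
Marker side s = 0.18 m; corners in marker frame (Z=0):
  M0 = (-0.0900, +0.0900, 0)
  M1 = (+0.0900, +0.0900, 0)
  M2 = (+0.0900, -0.0900, 0)
  M3 = (-0.0900, -0.0900, 0)
rvec = (0.2096, 0.2691, 0.0771), |rvec| = θ = 0.34970 rad = 20.036°
Rodrigues: sinθ=0.34262, 1−cosθ=0.06053; R = I + sinθ·[k]× + (1−cosθ)·[k]×²:
    [+0.96122 -0.04762 +0.27165]
    [+0.10345 +0.97531 -0.19509]
    [-0.25565 +0.21562 +0.94242]
t = (0.1100, -0.0235, 0.6873) m
M0: Pc = R·M0+t = (+0.01920, +0.05497, +0.72971); u = 629.6·(+0.01920)/0.72971 + 330.7 = 347.2696, v = 663.6·(+0.05497)/0.72971 + 226.5 = 276.4873
M1: Pc = R·M1+t = (+0.19222, +0.07359, +0.68370); u = 629.6·(+0.19222)/0.68370 + 330.7 = 507.7139, v = 663.6·(+0.07359)/0.68370 + 226.5 = 297.9260
M2: Pc = R·M2+t = (+0.20080, -0.10197, +0.64489); u = 629.6·(+0.20080)/0.64489 + 330.7 = 526.7363, v = 663.6·(-0.10197)/0.64489 + 226.5 = 121.5734
M3: Pc = R·M3+t = (+0.02778, -0.12059, +0.69090); u = 629.6·(+0.02778)/0.69090 + 330.7 = 356.0119, v = 663.6·(-0.12059)/0.69090 + 226.5 = 110.6762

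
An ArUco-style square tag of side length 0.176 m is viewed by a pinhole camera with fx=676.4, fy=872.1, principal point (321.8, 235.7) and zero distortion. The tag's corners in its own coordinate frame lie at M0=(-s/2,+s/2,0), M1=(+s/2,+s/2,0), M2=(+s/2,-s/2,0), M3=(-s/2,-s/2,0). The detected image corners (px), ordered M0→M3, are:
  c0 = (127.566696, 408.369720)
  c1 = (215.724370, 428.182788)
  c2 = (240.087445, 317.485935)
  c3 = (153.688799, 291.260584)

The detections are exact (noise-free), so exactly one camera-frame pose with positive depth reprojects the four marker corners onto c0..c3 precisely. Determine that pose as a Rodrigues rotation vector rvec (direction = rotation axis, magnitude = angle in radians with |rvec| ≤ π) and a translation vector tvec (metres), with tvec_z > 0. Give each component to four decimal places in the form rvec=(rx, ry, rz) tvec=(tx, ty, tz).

rvec=(0.0333, -0.4371, 0.2756) tvec=(-0.2625, 0.1880, 1.3031)

Intrinsics K: fx=676.4, fy=872.1, cx=321.8, cy=235.7
Marker side s = 0.176 m; corners in marker frame (Z=0):
  M0 = (-0.0880, +0.0880, 0)
  M1 = (+0.0880, +0.0880, 0)
  M2 = (+0.0880, -0.0880, 0)
  M3 = (-0.0880, -0.0880, 0)
Detected image corners:
  c0 = (127.566696, 408.369720) px
  c1 = (215.724370, 428.182788) px
  c2 = (240.087445, 317.485935) px
  c3 = (153.688799, 291.260584) px
Planar DLT: solve 8×8 A·h = b for H (H[2,2]=1):
  H  [+555.60385 -147.11164 +185.53440]
  H  [+247.91684 +639.14576 +361.54881]
  H  [+0.32406 -0.02079 +1.00000]
B = K⁻¹H; ‖b₁‖=0.767406, ‖b₂‖=0.767406; λ = 2/(‖b₁‖+‖b₂‖) = 1.303091, sign → tz>0 ⇒ λ=+1.303091
r₁ = λ·B[:,0] = (+0.86947,+0.25631,+0.42229); r₂ = λ·B[:,1] = (-0.27053,+0.96233,-0.02709)
r₃ = r₁×r₂ = (-0.41332,-0.09069,+0.90606); SVD([r₁ r₂ r₃]) → R = UVᵀ:
  R  [+0.86947 -0.27053 -0.41332]
  R  [+0.25631 +0.96233 -0.09069]
  R  [+0.42229 -0.02709 +0.90606]
t = (-0.26252, +0.18804, +1.30309) m
tr R = 2.737862; θ = arccos((tr R − 1)/2) = 0.517758 rad = 29.665°
axis k = ((R−Rᵀ)₃₂, (R−Rᵀ)₁₃, (R−Rᵀ)₂₁) / (2 sinθ) = (+0.064251, -0.844161, +0.532225)
rvec = θ·k = (+0.033266, -0.437071, +0.275564)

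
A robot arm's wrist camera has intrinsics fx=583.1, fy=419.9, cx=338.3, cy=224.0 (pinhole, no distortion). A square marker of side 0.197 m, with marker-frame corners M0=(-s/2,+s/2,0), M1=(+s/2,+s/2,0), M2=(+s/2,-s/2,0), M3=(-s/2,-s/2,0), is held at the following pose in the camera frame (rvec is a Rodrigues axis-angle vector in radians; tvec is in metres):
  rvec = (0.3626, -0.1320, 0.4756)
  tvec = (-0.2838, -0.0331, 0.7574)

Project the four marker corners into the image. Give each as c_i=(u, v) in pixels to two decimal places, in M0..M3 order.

Intrinsics K: fx=583.1, fy=419.9, cx=338.3, cy=224.0
Marker side s = 0.197 m; corners in marker frame (Z=0):
  M0 = (-0.0985, +0.0985, 0)
  M1 = (+0.0985, +0.0985, 0)
  M2 = (+0.0985, -0.0985, 0)
  M3 = (-0.0985, -0.0985, 0)
rvec = (0.3626, -0.1320, 0.4756), |rvec| = θ = 0.61245 rad = 35.091°
Rodrigues: sinθ=0.57488, 1−cosθ=0.18176; R = I + sinθ·[k]× + (1−cosθ)·[k]×²:
    [+0.88195 -0.46961 -0.04034]
    [+0.42323 +0.82668 -0.37077]
    [+0.20747 +0.30993 +0.92785]
t = (-0.2838, -0.0331, 0.7574) m
M0: Pc = R·M0+t = (-0.41693, +0.00664, +0.76749); u = 583.1·(-0.41693)/0.76749 + 338.3 = 21.5397, v = 419.9·(+0.00664)/0.76749 + 224.0 = 227.6330
M1: Pc = R·M1+t = (-0.24318, +0.09002, +0.80836); u = 583.1·(-0.24318)/0.80836 + 338.3 = 162.8827, v = 419.9·(+0.09002)/0.80836 + 224.0 = 270.7584
M2: Pc = R·M2+t = (-0.15067, -0.07284, +0.74731); u = 583.1·(-0.15067)/0.74731 + 338.3 = 220.7362, v = 419.9·(-0.07284)/0.74731 + 224.0 = 183.0721
M3: Pc = R·M3+t = (-0.32442, -0.15622, +0.70644); u = 583.1·(-0.32442)/0.70644 + 338.3 = 70.5242, v = 419.9·(-0.15622)/0.70644 + 224.0 = 131.1464

c0=(21.54, 227.63) c1=(162.88, 270.76) c2=(220.74, 183.07) c3=(70.52, 131.15)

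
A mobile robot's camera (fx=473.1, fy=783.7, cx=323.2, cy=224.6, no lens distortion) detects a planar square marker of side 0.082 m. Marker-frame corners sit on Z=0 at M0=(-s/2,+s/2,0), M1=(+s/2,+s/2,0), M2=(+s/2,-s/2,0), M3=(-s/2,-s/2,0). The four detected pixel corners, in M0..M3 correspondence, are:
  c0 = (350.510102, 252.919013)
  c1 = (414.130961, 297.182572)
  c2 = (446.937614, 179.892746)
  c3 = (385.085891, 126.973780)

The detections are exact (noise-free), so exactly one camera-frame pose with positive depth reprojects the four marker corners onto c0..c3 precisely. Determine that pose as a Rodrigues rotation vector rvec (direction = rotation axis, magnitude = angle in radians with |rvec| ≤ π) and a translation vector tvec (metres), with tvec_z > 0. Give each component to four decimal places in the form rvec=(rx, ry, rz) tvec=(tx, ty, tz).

rvec=(0.1341, -0.3944, 0.4075) tvec=(0.0784, -0.0057, 0.4821)

Intrinsics K: fx=473.1, fy=783.7, cx=323.2, cy=224.6
Marker side s = 0.082 m; corners in marker frame (Z=0):
  M0 = (-0.0410, +0.0410, 0)
  M1 = (+0.0410, +0.0410, 0)
  M2 = (+0.0410, -0.0410, 0)
  M3 = (-0.0410, -0.0410, 0)
Detected image corners:
  c0 = (350.510102, 252.919013) px
  c1 = (414.130961, 297.182572) px
  c2 = (446.937614, 179.892746) px
  c3 = (385.085891, 126.973780) px
Planar DLT: solve 8×8 A·h = b for H (H[2,2]=1):
  H  [+1095.51789 -370.34188 +400.16117]
  H  [+769.69047 +1502.90469 +215.31737]
  H  [+0.82772 +0.10061 +1.00000]
B = K⁻¹H; ‖b₁‖=2.074381, ‖b₂‖=2.074381; λ = 2/(‖b₁‖+‖b₂‖) = 0.482071, sign → tz>0 ⇒ λ=+0.482071
r₁ = λ·B[:,0] = (+0.84370,+0.35910,+0.39902); r₂ = λ·B[:,1] = (-0.41050,+0.91057,+0.04850)
r₃ = r₁×r₂ = (-0.34592,-0.20472,+0.91566); SVD([r₁ r₂ r₃]) → R = UVᵀ:
  R  [+0.84370 -0.41050 -0.34592]
  R  [+0.35910 +0.91057 -0.20472]
  R  [+0.39902 +0.04850 +0.91566]
t = (+0.07842, -0.00571, +0.48207) m
tr R = 2.669931; θ = arccos((tr R − 1)/2) = 0.582727 rad = 33.388°
axis k = ((R−Rᵀ)₃₂, (R−Rᵀ)₁₃, (R−Rᵀ)₂₁) / (2 sinθ) = (+0.230073, -0.676843, +0.699250)
rvec = θ·k = (+0.134070, -0.394414, +0.407472)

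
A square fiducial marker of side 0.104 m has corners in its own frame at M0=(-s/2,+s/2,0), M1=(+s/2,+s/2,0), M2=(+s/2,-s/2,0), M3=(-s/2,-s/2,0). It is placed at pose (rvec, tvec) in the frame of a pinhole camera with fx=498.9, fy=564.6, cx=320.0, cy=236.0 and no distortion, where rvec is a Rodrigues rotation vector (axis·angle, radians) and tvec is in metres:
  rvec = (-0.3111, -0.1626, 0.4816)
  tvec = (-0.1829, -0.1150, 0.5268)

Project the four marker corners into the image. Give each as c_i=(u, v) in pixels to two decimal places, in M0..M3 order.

c0=(72.54, 128.58) c1=(164.89, 184.97) c2=(215.24, 98.16) c3=(129.56, 44.01)

Intrinsics K: fx=498.9, fy=564.6, cx=320.0, cy=236.0
Marker side s = 0.104 m; corners in marker frame (Z=0):
  M0 = (-0.0520, +0.0520, 0)
  M1 = (+0.0520, +0.0520, 0)
  M2 = (+0.0520, -0.0520, 0)
  M3 = (-0.0520, -0.0520, 0)
rvec = (-0.3111, -0.1626, 0.4816), |rvec| = θ = 0.59595 rad = 34.146°
Rodrigues: sinθ=0.56130, 1−cosθ=0.17239; R = I + sinθ·[k]× + (1−cosθ)·[k]×²:
    [+0.87459 -0.42904 -0.22587]
    [+0.47815 +0.84045 +0.25500]
    [+0.08042 -0.33102 +0.94019]
t = (-0.1829, -0.1150, 0.5268) m
M0: Pc = R·M0+t = (-0.25069, -0.09616, +0.50541); u = 498.9·(-0.25069)/0.50541 + 320.0 = 72.5378, v = 564.6·(-0.09616)/0.50541 + 236.0 = 128.5769
M1: Pc = R·M1+t = (-0.15973, -0.04643, +0.51377); u = 498.9·(-0.15973)/0.51377 + 320.0 = 164.8913, v = 564.6·(-0.04643)/0.51377 + 236.0 = 184.9729
M2: Pc = R·M2+t = (-0.11511, -0.13384, +0.54819); u = 498.9·(-0.11511)/0.54819 + 320.0 = 215.2399, v = 564.6·(-0.13384)/0.54819 + 236.0 = 98.1552
M3: Pc = R·M3+t = (-0.20607, -0.18357, +0.53983); u = 498.9·(-0.20607)/0.53983 + 320.0 = 129.5560, v = 564.6·(-0.18357)/0.53983 + 236.0 = 44.0105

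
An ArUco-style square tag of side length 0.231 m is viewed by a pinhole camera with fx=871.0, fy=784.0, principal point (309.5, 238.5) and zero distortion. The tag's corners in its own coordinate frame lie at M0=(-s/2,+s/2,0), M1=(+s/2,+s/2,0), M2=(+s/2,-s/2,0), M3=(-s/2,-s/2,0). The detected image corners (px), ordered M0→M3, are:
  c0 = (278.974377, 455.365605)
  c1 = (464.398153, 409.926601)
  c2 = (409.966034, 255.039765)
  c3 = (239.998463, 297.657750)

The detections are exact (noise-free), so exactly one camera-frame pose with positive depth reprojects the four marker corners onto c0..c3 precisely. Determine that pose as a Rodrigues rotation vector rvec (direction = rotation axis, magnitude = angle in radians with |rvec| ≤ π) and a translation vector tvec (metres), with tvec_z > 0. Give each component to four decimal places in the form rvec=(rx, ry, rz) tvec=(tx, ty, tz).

rvec=(-0.4098, 0.0847, -0.2632) tvec=(0.0472, 0.1572, 1.0933)

Intrinsics K: fx=871.0, fy=784.0, cx=309.5, cy=238.5
Marker side s = 0.231 m; corners in marker frame (Z=0):
  M0 = (-0.1155, +0.1155, 0)
  M1 = (+0.1155, +0.1155, 0)
  M2 = (+0.1155, -0.1155, 0)
  M3 = (-0.1155, -0.1155, 0)
Detected image corners:
  c0 = (278.974377, 455.365605) px
  c1 = (464.398153, 409.926601) px
  c2 = (409.966034, 255.039765) px
  c3 = (239.998463, 297.657750) px
Planar DLT: solve 8×8 A·h = b for H (H[2,2]=1):
  H  [+758.75637 +73.30008 +347.07018]
  H  [-199.55952 +545.57037 +351.22654]
  H  [-0.02601 -0.36971 +1.00000]
B = K⁻¹H; ‖b₁‖=0.914638, ‖b₂‖=0.914638; λ = 2/(‖b₁‖+‖b₂‖) = 1.093329, sign → tz>0 ⇒ λ=+1.093329
r₁ = λ·B[:,0] = (+0.96254,-0.26965,-0.02844); r₂ = λ·B[:,1] = (+0.23564,+0.88379,-0.40421)
r₃ = r₁×r₂ = (+0.13413,+0.38237,+0.91422); SVD([r₁ r₂ r₃]) → R = UVᵀ:
  R  [+0.96254 +0.23564 +0.13413]
  R  [-0.26965 +0.88379 +0.38237]
  R  [-0.02844 -0.40421 +0.91422]
t = (+0.04716, +0.15720, +1.09333) m
tr R = 2.760555; θ = arccos((tr R − 1)/2) = 0.494350 rad = 28.324°
axis k = ((R−Rᵀ)₃₂, (R−Rᵀ)₁₃, (R−Rᵀ)₂₁) / (2 sinθ) = (-0.828920, +0.171316, -0.532487)
rvec = θ·k = (-0.409777, +0.084690, -0.263235)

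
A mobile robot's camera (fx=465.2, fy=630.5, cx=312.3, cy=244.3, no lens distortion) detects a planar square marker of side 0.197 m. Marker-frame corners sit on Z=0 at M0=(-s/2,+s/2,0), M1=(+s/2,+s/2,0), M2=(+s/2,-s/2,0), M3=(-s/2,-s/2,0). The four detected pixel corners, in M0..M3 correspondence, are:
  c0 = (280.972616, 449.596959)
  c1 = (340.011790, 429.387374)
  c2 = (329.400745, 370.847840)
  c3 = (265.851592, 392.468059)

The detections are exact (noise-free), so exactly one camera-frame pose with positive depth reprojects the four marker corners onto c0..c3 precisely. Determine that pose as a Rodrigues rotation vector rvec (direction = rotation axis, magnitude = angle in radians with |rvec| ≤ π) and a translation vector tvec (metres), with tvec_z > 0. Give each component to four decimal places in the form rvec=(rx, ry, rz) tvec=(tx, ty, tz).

rvec=(0.5654, -0.0839, -0.2319) tvec=(-0.0249, 0.3857, 1.4535)

Intrinsics K: fx=465.2, fy=630.5, cx=312.3, cy=244.3
Marker side s = 0.197 m; corners in marker frame (Z=0):
  M0 = (-0.0985, +0.0985, 0)
  M1 = (+0.0985, +0.0985, 0)
  M2 = (+0.0985, -0.0985, 0)
  M3 = (-0.0985, -0.0985, 0)
Detected image corners:
  c0 = (280.972616, 449.596959) px
  c1 = (340.011790, 429.387374) px
  c2 = (329.400745, 370.847840) px
  c3 = (265.851592, 392.468059) px
Planar DLT: solve 8×8 A·h = b for H (H[2,2]=1):
  H  [+313.90090 +178.19590 +304.32605]
  H  [-101.73985 +446.02587 +411.62187]
  H  [+0.01046 +0.37130 +1.00000]
B = K⁻¹H; ‖b₁‖=0.688005, ‖b₂‖=0.688005; λ = 2/(‖b₁‖+‖b₂‖) = 1.453478, sign → tz>0 ⇒ λ=+1.453478
r₁ = λ·B[:,0] = (+0.97055,-0.24043,+0.01521); r₂ = λ·B[:,1] = (+0.19446,+0.81910,+0.53968)
r₃ = r₁×r₂ = (-0.14221,-0.52083,+0.84173); SVD([r₁ r₂ r₃]) → R = UVᵀ:
  R  [+0.97055 +0.19446 -0.14221]
  R  [-0.24043 +0.81910 -0.52083]
  R  [+0.01521 +0.53968 +0.84173]
t = (-0.02491, +0.38572, +1.45348) m
tr R = 2.631384; θ = arccos((tr R − 1)/2) = 0.616872 rad = 35.344°
axis k = ((R−Rᵀ)₃₂, (R−Rᵀ)₁₃, (R−Rᵀ)₂₁) / (2 sinθ) = (+0.916622, -0.136065, -0.375886)
rvec = θ·k = (+0.565439, -0.083934, -0.231873)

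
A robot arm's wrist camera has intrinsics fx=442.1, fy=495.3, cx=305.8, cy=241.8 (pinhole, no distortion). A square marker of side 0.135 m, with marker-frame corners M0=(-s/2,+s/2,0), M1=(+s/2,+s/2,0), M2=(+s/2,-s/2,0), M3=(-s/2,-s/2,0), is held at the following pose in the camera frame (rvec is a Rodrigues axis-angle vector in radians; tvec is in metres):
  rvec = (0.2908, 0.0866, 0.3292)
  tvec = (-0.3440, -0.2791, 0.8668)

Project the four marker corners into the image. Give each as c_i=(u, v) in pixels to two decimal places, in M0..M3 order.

Intrinsics K: fx=442.1, fy=495.3, cx=305.8, cy=241.8
Marker side s = 0.135 m; corners in marker frame (Z=0):
  M0 = (-0.0675, +0.0675, 0)
  M1 = (+0.0675, +0.0675, 0)
  M2 = (+0.0675, -0.0675, 0)
  M3 = (-0.0675, -0.0675, 0)
rvec = (0.2908, 0.0866, 0.3292), |rvec| = θ = 0.44770 rad = 25.651°
Rodrigues: sinθ=0.43289, 1−cosθ=0.09856; R = I + sinθ·[k]× + (1−cosθ)·[k]×²:
    [+0.94303 -0.30593 +0.13081]
    [+0.33070 +0.90513 -0.26716]
    [-0.03666 +0.29520 +0.95473]
t = (-0.3440, -0.2791, 0.8668) m
M0: Pc = R·M0+t = (-0.42830, -0.24033, +0.88920); u = 442.1·(-0.42830)/0.88920 + 305.8 = 92.8522, v = 495.3·(-0.24033)/0.88920 + 241.8 = 107.9346
M1: Pc = R·M1+t = (-0.30100, -0.19568, +0.88425); u = 442.1·(-0.30100)/0.88425 + 305.8 = 155.3107, v = 495.3·(-0.19568)/0.88425 + 241.8 = 132.1919
M2: Pc = R·M2+t = (-0.25970, -0.31787, +0.84440); u = 442.1·(-0.25970)/0.84440 + 305.8 = 169.8318, v = 495.3·(-0.31787)/0.84440 + 241.8 = 55.3441
M3: Pc = R·M3+t = (-0.38700, -0.36252, +0.84935); u = 442.1·(-0.38700)/0.84935 + 305.8 = 104.3581, v = 495.3·(-0.36252)/0.84935 + 241.8 = 30.3965

c0=(92.85, 107.93) c1=(155.31, 132.19) c2=(169.83, 55.34) c3=(104.36, 30.40)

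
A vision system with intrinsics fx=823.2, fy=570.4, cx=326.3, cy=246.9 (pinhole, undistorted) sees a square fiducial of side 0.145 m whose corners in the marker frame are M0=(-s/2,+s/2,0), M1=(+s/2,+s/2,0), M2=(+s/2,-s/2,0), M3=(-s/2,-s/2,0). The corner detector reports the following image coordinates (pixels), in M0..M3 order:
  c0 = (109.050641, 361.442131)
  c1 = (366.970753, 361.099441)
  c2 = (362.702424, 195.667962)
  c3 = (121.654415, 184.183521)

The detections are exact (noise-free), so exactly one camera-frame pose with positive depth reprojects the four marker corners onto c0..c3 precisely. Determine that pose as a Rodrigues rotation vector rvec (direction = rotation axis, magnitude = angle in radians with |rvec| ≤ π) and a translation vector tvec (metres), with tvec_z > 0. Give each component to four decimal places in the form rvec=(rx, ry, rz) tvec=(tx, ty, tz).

rvec=(-0.2201, -0.2405, 0.0191) tvec=(-0.0473, 0.0217, 0.4769)

Intrinsics K: fx=823.2, fy=570.4, cx=326.3, cy=246.9
Marker side s = 0.145 m; corners in marker frame (Z=0):
  M0 = (-0.0725, +0.0725, 0)
  M1 = (+0.0725, +0.0725, 0)
  M2 = (+0.0725, -0.0725, 0)
  M3 = (-0.0725, -0.0725, 0)
Detected image corners:
  c0 = (109.050641, 361.442131) px
  c1 = (366.970753, 361.099441) px
  c2 = (362.702424, 195.667962) px
  c3 = (121.654415, 184.183521) px
Planar DLT: solve 8×8 A·h = b for H (H[2,2]=1):
  H  [+1836.51745 -136.68314 +244.60368]
  H  [+175.07499 +1053.95963 +272.85141]
  H  [+0.49093 -0.45820 +1.00000]
B = K⁻¹H; ‖b₁‖=2.096823, ‖b₂‖=2.096823; λ = 2/(‖b₁‖+‖b₂‖) = 0.476912, sign → tz>0 ⇒ λ=+0.476912
r₁ = λ·B[:,0] = (+0.97116,+0.04504,+0.23413); r₂ = λ·B[:,1] = (+0.00743,+0.97580,-0.21852)
r₃ = r₁×r₂ = (-0.23831,+0.21396,+0.94733); SVD([r₁ r₂ r₃]) → R = UVᵀ:
  R  [+0.97116 +0.00743 -0.23831]
  R  [+0.04504 +0.97580 +0.21396]
  R  [+0.23413 -0.21852 +0.94733]
t = (-0.04733, +0.02170, +0.47691) m
tr R = 2.894294; θ = arccos((tr R − 1)/2) = 0.326574 rad = 18.711°
axis k = ((R−Rᵀ)₃₂, (R−Rᵀ)₁₃, (R−Rᵀ)₂₁) / (2 sinθ) = (-0.674062, -0.736346, +0.058610)
rvec = θ·k = (-0.220131, -0.240472, +0.019140)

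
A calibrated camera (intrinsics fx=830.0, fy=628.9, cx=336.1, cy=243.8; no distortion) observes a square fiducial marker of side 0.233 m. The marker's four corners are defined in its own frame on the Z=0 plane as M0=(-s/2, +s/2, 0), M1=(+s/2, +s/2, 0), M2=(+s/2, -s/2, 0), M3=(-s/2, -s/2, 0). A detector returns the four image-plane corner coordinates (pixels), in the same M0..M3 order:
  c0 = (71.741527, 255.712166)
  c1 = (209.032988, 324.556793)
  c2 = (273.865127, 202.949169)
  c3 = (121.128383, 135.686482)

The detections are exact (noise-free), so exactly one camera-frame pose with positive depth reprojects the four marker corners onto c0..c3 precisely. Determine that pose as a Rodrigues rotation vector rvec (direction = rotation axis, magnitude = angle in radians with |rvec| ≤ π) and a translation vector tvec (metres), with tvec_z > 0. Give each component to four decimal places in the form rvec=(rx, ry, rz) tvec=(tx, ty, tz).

Intrinsics K: fx=830.0, fy=628.9, cx=336.1, cy=243.8
Marker side s = 0.233 m; corners in marker frame (Z=0):
  M0 = (-0.1165, +0.1165, 0)
  M1 = (+0.1165, +0.1165, 0)
  M2 = (+0.1165, -0.1165, 0)
  M3 = (-0.1165, -0.1165, 0)
Detected image corners:
  c0 = (71.741527, 255.712166) px
  c1 = (209.032988, 324.556793) px
  c2 = (273.865127, 202.949169) px
  c3 = (121.128383, 135.686482) px
Planar DLT: solve 8×8 A·h = b for H (H[2,2]=1):
  H  [+577.63069 -183.96821 +165.58905]
  H  [+233.23862 +600.21045 +231.21391]
  H  [-0.25673 +0.35601 +1.00000]
B = K⁻¹H; ‖b₁‖=0.962820, ‖b₂‖=0.962820; λ = 2/(‖b₁‖+‖b₂‖) = 1.038616, sign → tz>0 ⇒ λ=+1.038616
r₁ = λ·B[:,0] = (+0.83079,+0.48856,-0.26665); r₂ = λ·B[:,1] = (-0.37994,+0.84789,+0.36976)
r₃ = r₁×r₂ = (+0.40674,-0.20588,+0.89004); SVD([r₁ r₂ r₃]) → R = UVᵀ:
  R  [+0.83079 -0.37994 +0.40674]
  R  [+0.48856 +0.84789 -0.20588]
  R  [-0.26665 +0.36976 +0.89004]
t = (-0.21337, -0.02079, +1.03862) m
tr R = 2.568727; θ = arccos((tr R − 1)/2) = 0.669127 rad = 38.338°
axis k = ((R−Rᵀ)₃₂, (R−Rᵀ)₁₃, (R−Rᵀ)₂₁) / (2 sinθ) = (+0.464005, +0.542786, +0.700059)
rvec = θ·k = (+0.310478, +0.363193, +0.468428)

rvec=(0.3105, 0.3632, 0.4684) tvec=(-0.2134, -0.0208, 1.0386)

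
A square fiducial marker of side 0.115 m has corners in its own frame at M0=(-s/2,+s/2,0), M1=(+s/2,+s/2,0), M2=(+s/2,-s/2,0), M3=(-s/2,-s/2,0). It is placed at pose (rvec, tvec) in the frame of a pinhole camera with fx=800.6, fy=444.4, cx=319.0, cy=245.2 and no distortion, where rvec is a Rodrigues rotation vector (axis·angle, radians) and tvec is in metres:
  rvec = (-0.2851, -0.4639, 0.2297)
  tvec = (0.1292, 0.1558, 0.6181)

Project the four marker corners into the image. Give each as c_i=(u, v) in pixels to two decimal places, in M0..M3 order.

Intrinsics K: fx=800.6, fy=444.4, cx=319.0, cy=245.2
Marker side s = 0.115 m; corners in marker frame (Z=0):
  M0 = (-0.0575, +0.0575, 0)
  M1 = (+0.0575, +0.0575, 0)
  M2 = (+0.0575, -0.0575, 0)
  M3 = (-0.0575, -0.0575, 0)
rvec = (-0.2851, -0.4639, 0.2297), |rvec| = θ = 0.59097 rad = 33.860°
Rodrigues: sinθ=0.55717, 1−cosθ=0.16960; R = I + sinθ·[k]× + (1−cosθ)·[k]×²:
    [+0.86987 -0.15233 -0.46917]
    [+0.28079 +0.93491 +0.21705]
    [+0.40556 -0.32054 +0.85602]
t = (0.1292, 0.1558, 0.6181) m
M0: Pc = R·M0+t = (+0.07042, +0.19341, +0.57635); u = 800.6·(+0.07042)/0.57635 + 319.0 = 416.8240, v = 444.4·(+0.19341)/0.57635 + 245.2 = 394.3322
M1: Pc = R·M1+t = (+0.17046, +0.22570, +0.62299); u = 800.6·(+0.17046)/0.62299 + 319.0 = 538.0552, v = 444.4·(+0.22570)/0.62299 + 245.2 = 406.2015
M2: Pc = R·M2+t = (+0.18798, +0.11819, +0.65985); u = 800.6·(+0.18798)/0.65985 + 319.0 = 547.0732, v = 444.4·(+0.11819)/0.65985 + 245.2 = 324.7980
M3: Pc = R·M3+t = (+0.08794, +0.08590, +0.61321); u = 800.6·(+0.08794)/0.61321 + 319.0 = 433.8154, v = 444.4·(+0.08590)/0.61321 + 245.2 = 307.4508

c0=(416.82, 394.33) c1=(538.06, 406.20) c2=(547.07, 324.80) c3=(433.82, 307.45)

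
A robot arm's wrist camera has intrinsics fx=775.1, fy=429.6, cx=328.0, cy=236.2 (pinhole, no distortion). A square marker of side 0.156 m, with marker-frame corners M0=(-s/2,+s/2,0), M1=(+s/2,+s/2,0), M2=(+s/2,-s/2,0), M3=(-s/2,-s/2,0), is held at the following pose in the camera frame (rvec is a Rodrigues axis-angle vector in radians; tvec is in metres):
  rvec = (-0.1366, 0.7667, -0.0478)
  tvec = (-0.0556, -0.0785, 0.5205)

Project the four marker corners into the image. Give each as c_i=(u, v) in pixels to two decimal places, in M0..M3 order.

Intrinsics K: fx=775.1, fy=429.6, cx=328.0, cy=236.2
Marker side s = 0.156 m; corners in marker frame (Z=0):
  M0 = (-0.0780, +0.0780, 0)
  M1 = (+0.0780, +0.0780, 0)
  M2 = (+0.0780, -0.0780, 0)
  M3 = (-0.0780, -0.0780, 0)
rvec = (-0.1366, 0.7667, -0.0478), |rvec| = θ = 0.78024 rad = 44.704°
Rodrigues: sinθ=0.70345, 1−cosθ=0.28925; R = I + sinθ·[k]× + (1−cosθ)·[k]×²:
    [+0.71961 -0.00667 +0.69435]
    [-0.09286 +0.99005 +0.10574]
    [-0.68814 -0.14057 +0.71183]
t = (-0.0556, -0.0785, 0.5205) m
M0: Pc = R·M0+t = (-0.11225, +0.00597, +0.56321); u = 775.1·(-0.11225)/0.56321 + 328.0 = 173.5201, v = 429.6·(+0.00597)/0.56321 + 236.2 = 240.7512
M1: Pc = R·M1+t = (+0.00001, -0.00852, +0.45586); u = 775.1·(+0.00001)/0.45586 + 328.0 = 328.0164, v = 429.6·(-0.00852)/0.45586 + 236.2 = 228.1716
M2: Pc = R·M2+t = (+0.00105, -0.16297, +0.47779); u = 775.1·(+0.00105)/0.47779 + 328.0 = 329.7029, v = 429.6·(-0.16297)/0.47779 + 236.2 = 89.6700
M3: Pc = R·M3+t = (-0.11121, -0.14848, +0.58514); u = 775.1·(-0.11121)/0.58514 + 328.0 = 180.6870, v = 429.6·(-0.14848)/0.58514 + 236.2 = 127.1877

c0=(173.52, 240.75) c1=(328.02, 228.17) c2=(329.70, 89.67) c3=(180.69, 127.19)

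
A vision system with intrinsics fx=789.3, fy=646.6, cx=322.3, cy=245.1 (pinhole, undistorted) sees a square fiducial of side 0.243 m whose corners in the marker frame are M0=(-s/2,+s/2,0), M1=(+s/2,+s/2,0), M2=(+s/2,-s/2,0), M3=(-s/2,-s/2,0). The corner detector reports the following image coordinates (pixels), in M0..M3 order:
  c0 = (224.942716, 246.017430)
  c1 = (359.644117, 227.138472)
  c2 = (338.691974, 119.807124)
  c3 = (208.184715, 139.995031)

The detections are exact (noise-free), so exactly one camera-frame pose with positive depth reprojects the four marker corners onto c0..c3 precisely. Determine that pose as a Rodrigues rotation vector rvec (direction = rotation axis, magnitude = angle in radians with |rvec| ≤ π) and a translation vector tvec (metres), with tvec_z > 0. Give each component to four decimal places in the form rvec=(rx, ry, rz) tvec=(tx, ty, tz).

Intrinsics K: fx=789.3, fy=646.6, cx=322.3, cy=245.1
Marker side s = 0.243 m; corners in marker frame (Z=0):
  M0 = (-0.1215, +0.1215, 0)
  M1 = (+0.1215, +0.1215, 0)
  M2 = (+0.1215, -0.1215, 0)
  M3 = (-0.1215, -0.1215, 0)
Detected image corners:
  c0 = (224.942716, 246.017430) px
  c1 = (359.644117, 227.138472) px
  c2 = (338.691974, 119.807124) px
  c3 = (208.184715, 139.995031) px
Planar DLT: solve 8×8 A·h = b for H (H[2,2]=1):
  H  [+525.07976 +43.61265 +282.14501]
  H  [-93.69797 +417.01270 +182.54871]
  H  [-0.07244 -0.11986 +1.00000]
B = K⁻¹H; ‖b₁‖=0.708398, ‖b₂‖=0.708398; λ = 2/(‖b₁‖+‖b₂‖) = 1.411635, sign → tz>0 ⇒ λ=+1.411635
r₁ = λ·B[:,0] = (+0.98084,-0.16579,-0.10226); r₂ = λ·B[:,1] = (+0.14709,+0.97454,-0.16920)
r₃ = r₁×r₂ = (+0.12771,+0.15092,+0.98026); SVD([r₁ r₂ r₃]) → R = UVᵀ:
  R  [+0.98084 +0.14709 +0.12771]
  R  [-0.16579 +0.97454 +0.15092]
  R  [-0.10226 -0.16920 +0.98026]
t = (-0.07182, -0.13656, +1.41164) m
tr R = 2.935650; θ = arccos((tr R − 1)/2) = 0.254357 rad = 14.574°
axis k = ((R−Rᵀ)₃₂, (R−Rᵀ)₁₃, (R−Rᵀ)₂₁) / (2 sinθ) = (-0.636098, +0.456978, -0.621732)
rvec = θ·k = (-0.161796, +0.116236, -0.158142)

rvec=(-0.1618, 0.1162, -0.1581) tvec=(-0.0718, -0.1366, 1.4116)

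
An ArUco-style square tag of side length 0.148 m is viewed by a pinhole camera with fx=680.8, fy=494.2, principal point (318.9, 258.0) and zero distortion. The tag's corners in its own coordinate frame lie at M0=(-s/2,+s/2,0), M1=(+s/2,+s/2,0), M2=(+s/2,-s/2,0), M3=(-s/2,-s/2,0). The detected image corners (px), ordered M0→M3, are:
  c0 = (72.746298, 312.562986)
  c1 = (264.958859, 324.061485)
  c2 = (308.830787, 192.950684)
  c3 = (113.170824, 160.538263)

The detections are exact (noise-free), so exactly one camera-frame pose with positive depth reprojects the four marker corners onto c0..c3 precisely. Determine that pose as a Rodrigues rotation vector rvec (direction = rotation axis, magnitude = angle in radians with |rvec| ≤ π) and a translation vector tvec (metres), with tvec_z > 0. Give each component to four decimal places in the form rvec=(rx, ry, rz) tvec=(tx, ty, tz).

rvec=(0.2202, -0.4759, 0.1993) tvec=(-0.0899, -0.0081, 0.4988)

Intrinsics K: fx=680.8, fy=494.2, cx=318.9, cy=258.0
Marker side s = 0.148 m; corners in marker frame (Z=0):
  M0 = (-0.0740, +0.0740, 0)
  M1 = (+0.0740, +0.0740, 0)
  M2 = (+0.0740, -0.0740, 0)
  M3 = (-0.0740, -0.0740, 0)
Detected image corners:
  c0 = (72.746298, 312.562986) px
  c1 = (264.958859, 324.061485) px
  c2 = (308.830787, 192.950684) px
  c3 = (113.170824, 160.538263) px
Planar DLT: solve 8×8 A·h = b for H (H[2,2]=1):
  H  [+1490.07639 -223.67583 +196.21796]
  H  [+381.20435 +1032.29174 +250.00602]
  H  [+0.94761 +0.32605 +1.00000]
B = K⁻¹H; ‖b₁‖=2.004732, ‖b₂‖=2.004732; λ = 2/(‖b₁‖+‖b₂‖) = 0.498820, sign → tz>0 ⇒ λ=+0.498820
r₁ = λ·B[:,0] = (+0.87036,+0.13800,+0.47269); r₂ = λ·B[:,1] = (-0.24007,+0.95703,+0.16264)
r₃ = r₁×r₂ = (-0.42993,-0.25504,+0.86609); SVD([r₁ r₂ r₃]) → R = UVᵀ:
  R  [+0.87036 -0.24007 -0.42993]
  R  [+0.13800 +0.95703 -0.25504]
  R  [+0.47269 +0.16264 +0.86609]
t = (-0.08989, -0.00807, +0.49882) m
tr R = 2.693482; θ = arccos((tr R − 1)/2) = 0.560967 rad = 32.141°
axis k = ((R−Rᵀ)₃₂, (R−Rᵀ)₁₃, (R−Rᵀ)₂₁) / (2 sinθ) = (+0.392550, -0.848322, +0.355324)
rvec = θ·k = (+0.220208, -0.475881, +0.199325)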